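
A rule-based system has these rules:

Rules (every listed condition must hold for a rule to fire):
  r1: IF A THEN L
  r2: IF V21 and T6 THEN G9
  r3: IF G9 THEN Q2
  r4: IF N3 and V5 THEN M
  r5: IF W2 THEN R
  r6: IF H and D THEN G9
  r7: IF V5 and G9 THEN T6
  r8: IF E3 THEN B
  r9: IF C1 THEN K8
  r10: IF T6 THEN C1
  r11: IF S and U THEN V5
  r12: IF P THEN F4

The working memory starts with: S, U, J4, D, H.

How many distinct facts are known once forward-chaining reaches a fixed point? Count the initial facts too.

11

Round 1 fires r6, r11, giving G9, V5.
Round 2 fires r3, r7, giving Q2, T6.
Round 3 fires r10, giving C1.
Round 4 fires r9, giving K8.
Closure: {C1, D, G9, H, J4, K8, Q2, S, T6, U, V5} — 11 facts.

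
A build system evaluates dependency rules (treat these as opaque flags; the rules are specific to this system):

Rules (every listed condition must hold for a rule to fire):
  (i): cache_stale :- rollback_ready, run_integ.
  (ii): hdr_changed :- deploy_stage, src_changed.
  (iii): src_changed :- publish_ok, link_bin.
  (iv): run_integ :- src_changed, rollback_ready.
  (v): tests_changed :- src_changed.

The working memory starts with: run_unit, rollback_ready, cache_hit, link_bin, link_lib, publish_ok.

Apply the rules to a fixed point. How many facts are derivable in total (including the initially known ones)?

[1] (iii) [src_changed :- publish_ok, link_bin.]. ⇒ new: src_changed.
[2] (iv) [run_integ :- src_changed, rollback_ready.]; (v) [tests_changed :- src_changed.]. ⇒ new: run_integ, tests_changed.
[3] (i) [cache_stale :- rollback_ready, run_integ.]. ⇒ new: cache_stale.
Closure: {cache_hit, cache_stale, link_bin, link_lib, publish_ok, rollback_ready, run_integ, run_unit, src_changed, tests_changed} — 10 facts.

10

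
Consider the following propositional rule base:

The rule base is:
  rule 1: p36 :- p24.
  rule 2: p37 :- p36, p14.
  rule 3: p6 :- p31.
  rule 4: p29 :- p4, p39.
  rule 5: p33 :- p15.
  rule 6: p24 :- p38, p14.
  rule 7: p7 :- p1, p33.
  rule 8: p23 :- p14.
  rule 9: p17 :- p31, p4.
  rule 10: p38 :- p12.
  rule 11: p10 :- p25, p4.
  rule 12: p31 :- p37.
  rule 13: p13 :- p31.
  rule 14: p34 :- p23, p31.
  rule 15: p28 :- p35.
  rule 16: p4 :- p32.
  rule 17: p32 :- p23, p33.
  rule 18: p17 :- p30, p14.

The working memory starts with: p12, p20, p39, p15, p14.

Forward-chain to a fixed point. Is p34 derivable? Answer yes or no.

Round 1: rule 5 [p33 :- p15.]; rule 8 [p23 :- p14.]; rule 10 [p38 :- p12.]. New: p33, p23, p38.
Round 2: rule 6 [p24 :- p38, p14.]; rule 17 [p32 :- p23, p33.]. New: p24, p32.
Round 3: rule 1 [p36 :- p24.]; rule 16 [p4 :- p32.]. New: p36, p4.
Round 4: rule 2 [p37 :- p36, p14.]; rule 4 [p29 :- p4, p39.]. New: p37, p29.
Round 5: rule 12 [p31 :- p37.]. New: p31.
Round 6: rule 3 [p6 :- p31.]; rule 9 [p17 :- p31, p4.]; rule 13 [p13 :- p31.]; rule 14 [p34 :- p23, p31.]. New: p6, p17, p13, p34.
p34 appears in round 6, so it is derivable.

yes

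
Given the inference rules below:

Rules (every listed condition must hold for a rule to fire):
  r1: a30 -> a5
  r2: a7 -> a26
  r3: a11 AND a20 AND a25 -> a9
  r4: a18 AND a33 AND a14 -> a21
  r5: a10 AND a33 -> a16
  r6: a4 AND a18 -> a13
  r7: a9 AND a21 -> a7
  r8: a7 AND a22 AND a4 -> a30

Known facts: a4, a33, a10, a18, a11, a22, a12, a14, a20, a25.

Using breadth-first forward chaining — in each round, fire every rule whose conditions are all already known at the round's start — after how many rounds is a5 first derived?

4

Round 1 fires r3, r4, r5, r6, giving a9, a21, a16, a13.
Round 2 fires r7, giving a7.
Round 3 fires r2, r8, giving a26, a30.
Round 4 fires r1, giving a5.
a5 first appears in round 4.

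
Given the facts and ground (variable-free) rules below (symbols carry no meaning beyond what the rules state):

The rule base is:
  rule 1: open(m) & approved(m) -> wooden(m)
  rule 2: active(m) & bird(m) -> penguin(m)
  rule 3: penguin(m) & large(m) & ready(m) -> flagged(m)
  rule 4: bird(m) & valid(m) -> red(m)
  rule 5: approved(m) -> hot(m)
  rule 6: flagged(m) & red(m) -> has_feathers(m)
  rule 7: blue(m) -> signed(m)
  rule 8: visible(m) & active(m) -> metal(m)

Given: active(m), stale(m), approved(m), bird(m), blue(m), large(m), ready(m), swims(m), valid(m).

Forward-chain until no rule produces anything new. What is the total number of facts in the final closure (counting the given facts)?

Round 1: rule 2 [active(m) & bird(m) -> penguin(m)]; rule 4 [bird(m) & valid(m) -> red(m)]; rule 5 [approved(m) -> hot(m)]; rule 7 [blue(m) -> signed(m)]. Adds penguin(m), red(m), hot(m), signed(m).
Round 2: rule 3 [penguin(m) & large(m) & ready(m) -> flagged(m)]. Adds flagged(m).
Round 3: rule 6 [flagged(m) & red(m) -> has_feathers(m)]. Adds has_feathers(m).
Closure: {active(m), approved(m), bird(m), blue(m), flagged(m), has_feathers(m), hot(m), large(m), penguin(m), ready(m), red(m), signed(m), stale(m), swims(m), valid(m)} — 15 facts.

15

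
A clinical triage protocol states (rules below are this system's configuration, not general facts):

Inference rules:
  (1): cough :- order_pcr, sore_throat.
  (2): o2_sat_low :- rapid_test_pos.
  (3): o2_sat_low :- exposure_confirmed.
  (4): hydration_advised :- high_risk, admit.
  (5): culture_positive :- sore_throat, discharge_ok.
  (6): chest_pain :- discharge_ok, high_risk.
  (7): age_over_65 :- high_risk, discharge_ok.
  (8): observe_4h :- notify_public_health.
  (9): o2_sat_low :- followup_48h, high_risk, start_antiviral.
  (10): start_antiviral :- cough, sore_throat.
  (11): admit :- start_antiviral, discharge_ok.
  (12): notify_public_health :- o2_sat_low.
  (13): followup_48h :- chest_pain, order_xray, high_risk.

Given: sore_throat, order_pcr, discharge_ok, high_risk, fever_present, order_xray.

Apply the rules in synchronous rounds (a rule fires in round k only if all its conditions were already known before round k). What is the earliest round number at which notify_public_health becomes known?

Round 1: (1) [cough :- order_pcr, sore_throat.]; (5) [culture_positive :- sore_throat, discharge_ok.]; (6) [chest_pain :- discharge_ok, high_risk.]; (7) [age_over_65 :- high_risk, discharge_ok.]. New: cough, culture_positive, chest_pain, age_over_65.
Round 2: (10) [start_antiviral :- cough, sore_throat.]; (13) [followup_48h :- chest_pain, order_xray, high_risk.]. New: start_antiviral, followup_48h.
Round 3: (9) [o2_sat_low :- followup_48h, high_risk, start_antiviral.]; (11) [admit :- start_antiviral, discharge_ok.]. New: o2_sat_low, admit.
Round 4: (4) [hydration_advised :- high_risk, admit.]; (12) [notify_public_health :- o2_sat_low.]. New: hydration_advised, notify_public_health.
notify_public_health first appears in round 4.

4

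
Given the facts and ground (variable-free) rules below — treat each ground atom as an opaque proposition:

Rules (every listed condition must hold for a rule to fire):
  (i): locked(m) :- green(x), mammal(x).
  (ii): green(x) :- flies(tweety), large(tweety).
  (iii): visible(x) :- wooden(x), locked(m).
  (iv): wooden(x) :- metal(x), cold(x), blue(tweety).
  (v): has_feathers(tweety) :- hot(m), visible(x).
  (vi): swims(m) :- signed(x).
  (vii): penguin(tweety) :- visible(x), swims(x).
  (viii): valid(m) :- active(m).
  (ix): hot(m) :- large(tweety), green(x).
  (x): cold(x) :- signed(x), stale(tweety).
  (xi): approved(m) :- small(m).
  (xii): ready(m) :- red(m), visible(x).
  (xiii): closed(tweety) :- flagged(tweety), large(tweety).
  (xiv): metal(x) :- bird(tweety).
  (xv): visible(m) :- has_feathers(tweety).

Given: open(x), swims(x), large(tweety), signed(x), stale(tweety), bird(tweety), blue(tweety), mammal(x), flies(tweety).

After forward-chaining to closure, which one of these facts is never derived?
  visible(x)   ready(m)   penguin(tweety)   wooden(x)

ready(m)

Round 1: (ii) [green(x) :- flies(tweety), large(tweety).]; (vi) [swims(m) :- signed(x).]; (x) [cold(x) :- signed(x), stale(tweety).]; (xiv) [metal(x) :- bird(tweety).]. Adds green(x), swims(m), cold(x), metal(x).
Round 2: (i) [locked(m) :- green(x), mammal(x).]; (iv) [wooden(x) :- metal(x), cold(x), blue(tweety).]; (ix) [hot(m) :- large(tweety), green(x).]. Adds locked(m), wooden(x), hot(m).
Round 3: (iii) [visible(x) :- wooden(x), locked(m).]. Adds visible(x).
Round 4: (v) [has_feathers(tweety) :- hot(m), visible(x).]; (vii) [penguin(tweety) :- visible(x), swims(x).]. Adds has_feathers(tweety), penguin(tweety).
Round 5: (xv) [visible(m) :- has_feathers(tweety).]. Adds visible(m).
Derived: wooden(x) (round 2), visible(x) (round 3), penguin(tweety) (round 4). ready(m) never appears in any round.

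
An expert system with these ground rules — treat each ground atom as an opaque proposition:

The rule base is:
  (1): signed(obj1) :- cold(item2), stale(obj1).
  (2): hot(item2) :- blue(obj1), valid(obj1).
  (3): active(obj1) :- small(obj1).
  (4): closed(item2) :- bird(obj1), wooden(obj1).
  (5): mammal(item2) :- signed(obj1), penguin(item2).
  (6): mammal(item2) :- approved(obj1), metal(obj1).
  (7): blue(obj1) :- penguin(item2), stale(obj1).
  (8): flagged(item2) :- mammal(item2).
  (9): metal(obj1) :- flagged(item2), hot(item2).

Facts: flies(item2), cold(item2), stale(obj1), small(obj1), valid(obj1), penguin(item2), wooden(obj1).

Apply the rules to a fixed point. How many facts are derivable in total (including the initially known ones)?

Round 1 — (1), (3), (7), derive signed(obj1), active(obj1), blue(obj1).
Round 2 — (2), (5), derive hot(item2), mammal(item2).
Round 3 — (8), derive flagged(item2).
Round 4 — (9), derive metal(obj1).
Closure: {active(obj1), blue(obj1), cold(item2), flagged(item2), flies(item2), hot(item2), mammal(item2), metal(obj1), penguin(item2), signed(obj1), small(obj1), stale(obj1), valid(obj1), wooden(obj1)} — 14 facts.

14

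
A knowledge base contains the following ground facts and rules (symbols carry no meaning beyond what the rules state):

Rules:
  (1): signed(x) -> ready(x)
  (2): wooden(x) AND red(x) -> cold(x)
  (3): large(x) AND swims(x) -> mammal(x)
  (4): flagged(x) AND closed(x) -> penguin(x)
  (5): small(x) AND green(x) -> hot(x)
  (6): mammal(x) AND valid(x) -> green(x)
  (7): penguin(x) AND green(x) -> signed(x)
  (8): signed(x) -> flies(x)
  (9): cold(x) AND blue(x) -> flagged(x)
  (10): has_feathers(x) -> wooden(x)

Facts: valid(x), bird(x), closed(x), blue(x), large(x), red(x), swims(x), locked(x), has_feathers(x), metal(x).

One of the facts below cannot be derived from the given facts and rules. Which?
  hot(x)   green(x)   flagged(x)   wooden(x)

Round 1 fires (3), (10), giving mammal(x), wooden(x).
Round 2 fires (2), (6), giving cold(x), green(x).
Round 3 fires (9), giving flagged(x).
Round 4 fires (4), giving penguin(x).
Round 5 fires (7), giving signed(x).
Round 6 fires (1), (8), giving ready(x), flies(x).
Derived: flagged(x) (round 3), green(x) (round 2), wooden(x) (round 1). hot(x) never appears in any round.

hot(x)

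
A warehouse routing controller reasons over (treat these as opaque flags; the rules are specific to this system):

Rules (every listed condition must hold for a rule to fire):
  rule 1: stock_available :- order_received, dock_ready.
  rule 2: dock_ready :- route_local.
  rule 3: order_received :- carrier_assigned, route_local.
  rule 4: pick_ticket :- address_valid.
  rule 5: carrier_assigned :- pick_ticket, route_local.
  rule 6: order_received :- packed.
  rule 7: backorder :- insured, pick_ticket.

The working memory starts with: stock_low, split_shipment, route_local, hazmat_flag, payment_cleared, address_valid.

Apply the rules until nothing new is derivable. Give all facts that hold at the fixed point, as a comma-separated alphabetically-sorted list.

Round 1 — rule 2, rule 4, derive dock_ready, pick_ticket.
Round 2 — rule 5, derive carrier_assigned.
Round 3 — rule 3, derive order_received.
Round 4 — rule 1, derive stock_available.

address_valid, carrier_assigned, dock_ready, hazmat_flag, order_received, payment_cleared, pick_ticket, route_local, split_shipment, stock_available, stock_low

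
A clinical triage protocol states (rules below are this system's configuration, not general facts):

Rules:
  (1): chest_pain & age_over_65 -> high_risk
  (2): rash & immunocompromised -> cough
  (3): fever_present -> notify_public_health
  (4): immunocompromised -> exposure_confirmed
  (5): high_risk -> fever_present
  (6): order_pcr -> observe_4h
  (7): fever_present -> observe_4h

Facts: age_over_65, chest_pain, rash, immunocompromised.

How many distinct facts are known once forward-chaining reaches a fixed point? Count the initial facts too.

Round 1 — (1), (2), (4), derive high_risk, cough, exposure_confirmed.
Round 2 — (5), derive fever_present.
Round 3 — (3), (7), derive notify_public_health, observe_4h.
Closure: {age_over_65, chest_pain, cough, exposure_confirmed, fever_present, high_risk, immunocompromised, notify_public_health, observe_4h, rash} — 10 facts.

10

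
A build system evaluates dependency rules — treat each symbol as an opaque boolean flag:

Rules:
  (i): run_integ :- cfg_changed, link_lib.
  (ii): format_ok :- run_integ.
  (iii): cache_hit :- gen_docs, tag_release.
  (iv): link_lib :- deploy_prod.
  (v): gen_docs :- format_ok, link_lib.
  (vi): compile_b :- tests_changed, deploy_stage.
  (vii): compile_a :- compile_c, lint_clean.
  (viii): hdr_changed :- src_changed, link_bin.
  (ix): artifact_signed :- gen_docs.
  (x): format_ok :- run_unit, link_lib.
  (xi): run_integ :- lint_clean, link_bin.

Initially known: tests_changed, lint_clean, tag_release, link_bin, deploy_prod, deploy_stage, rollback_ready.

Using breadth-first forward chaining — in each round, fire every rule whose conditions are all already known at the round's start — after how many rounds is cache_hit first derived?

Round 1 fires (iv), (vi), (xi), giving link_lib, compile_b, run_integ.
Round 2 fires (ii), giving format_ok.
Round 3 fires (v), giving gen_docs.
Round 4 fires (iii), (ix), giving cache_hit, artifact_signed.
cache_hit first appears in round 4.

4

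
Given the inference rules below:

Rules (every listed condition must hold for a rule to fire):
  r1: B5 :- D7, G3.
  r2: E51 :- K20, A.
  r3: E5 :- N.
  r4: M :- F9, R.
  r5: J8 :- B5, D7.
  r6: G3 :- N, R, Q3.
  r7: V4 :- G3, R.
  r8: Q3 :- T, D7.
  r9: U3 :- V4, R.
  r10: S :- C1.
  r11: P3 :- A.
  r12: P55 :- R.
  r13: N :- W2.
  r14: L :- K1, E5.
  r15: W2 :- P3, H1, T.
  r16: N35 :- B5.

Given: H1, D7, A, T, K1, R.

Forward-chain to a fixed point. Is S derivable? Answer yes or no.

[1] r8 [Q3 :- T, D7.]; r11 [P3 :- A.]; r12 [P55 :- R.]. ⇒ new: Q3, P3, P55.
[2] r15 [W2 :- P3, H1, T.]. ⇒ new: W2.
[3] r13 [N :- W2.]. ⇒ new: N.
[4] r3 [E5 :- N.]; r6 [G3 :- N, R, Q3.]. ⇒ new: E5, G3.
[5] r1 [B5 :- D7, G3.]; r7 [V4 :- G3, R.]; r14 [L :- K1, E5.]. ⇒ new: B5, V4, L.
[6] r5 [J8 :- B5, D7.]; r9 [U3 :- V4, R.]; r16 [N35 :- B5.]. ⇒ new: J8, U3, N35.
Fixed point reached. S is concluded only by r10; r10 needs C1 (never derived).

no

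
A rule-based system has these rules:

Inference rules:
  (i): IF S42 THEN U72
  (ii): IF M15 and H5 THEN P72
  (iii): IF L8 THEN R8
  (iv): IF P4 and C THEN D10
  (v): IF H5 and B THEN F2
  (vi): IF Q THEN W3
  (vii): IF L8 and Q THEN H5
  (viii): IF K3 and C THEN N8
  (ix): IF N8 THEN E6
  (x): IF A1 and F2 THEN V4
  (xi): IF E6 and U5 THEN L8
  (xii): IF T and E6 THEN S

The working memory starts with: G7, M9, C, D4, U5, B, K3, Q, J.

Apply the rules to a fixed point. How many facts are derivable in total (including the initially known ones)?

Round 1 fires (vi), (viii), giving W3, N8.
Round 2 fires (ix), giving E6.
Round 3 fires (xi), giving L8.
Round 4 fires (iii), (vii), giving R8, H5.
Round 5 fires (v), giving F2.
Closure: {B, C, D4, E6, F2, G7, H5, J, K3, L8, M9, N8, Q, R8, U5, W3} — 16 facts.

16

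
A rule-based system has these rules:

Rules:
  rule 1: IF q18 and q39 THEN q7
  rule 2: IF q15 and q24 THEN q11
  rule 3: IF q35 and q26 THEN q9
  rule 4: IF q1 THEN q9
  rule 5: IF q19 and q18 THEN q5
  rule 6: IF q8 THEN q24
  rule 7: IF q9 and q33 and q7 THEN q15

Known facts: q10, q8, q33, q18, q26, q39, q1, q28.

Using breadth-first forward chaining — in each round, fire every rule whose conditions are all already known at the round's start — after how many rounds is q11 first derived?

3

Round 1 — rule 1, rule 4, rule 6, derive q7, q9, q24.
Round 2 — rule 7, derive q15.
Round 3 — rule 2, derive q11.
q11 first appears in round 3.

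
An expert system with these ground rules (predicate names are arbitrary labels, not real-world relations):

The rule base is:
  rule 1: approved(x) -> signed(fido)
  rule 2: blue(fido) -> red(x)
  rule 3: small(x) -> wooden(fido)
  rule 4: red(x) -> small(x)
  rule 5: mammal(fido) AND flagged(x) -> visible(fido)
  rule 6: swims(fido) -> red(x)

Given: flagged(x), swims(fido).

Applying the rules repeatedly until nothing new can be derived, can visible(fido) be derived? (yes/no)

no

Round 1 — rule 6, derive red(x).
Round 2 — rule 4, derive small(x).
Round 3 — rule 3, derive wooden(fido).
Fixed point reached. visible(fido) is concluded only by rule 5; rule 5 needs mammal(fido) (never derived).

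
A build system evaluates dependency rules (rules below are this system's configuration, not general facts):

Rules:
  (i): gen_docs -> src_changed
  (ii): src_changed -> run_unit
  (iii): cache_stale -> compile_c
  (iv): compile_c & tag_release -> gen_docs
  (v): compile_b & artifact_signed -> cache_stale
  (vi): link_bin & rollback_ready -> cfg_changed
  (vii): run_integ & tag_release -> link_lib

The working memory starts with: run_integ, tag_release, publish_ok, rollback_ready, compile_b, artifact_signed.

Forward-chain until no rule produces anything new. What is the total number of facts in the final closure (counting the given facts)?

Round 1 fires (v), (vii), giving cache_stale, link_lib.
Round 2 fires (iii), giving compile_c.
Round 3 fires (iv), giving gen_docs.
Round 4 fires (i), giving src_changed.
Round 5 fires (ii), giving run_unit.
Closure: {artifact_signed, cache_stale, compile_b, compile_c, gen_docs, link_lib, publish_ok, rollback_ready, run_integ, run_unit, src_changed, tag_release} — 12 facts.

12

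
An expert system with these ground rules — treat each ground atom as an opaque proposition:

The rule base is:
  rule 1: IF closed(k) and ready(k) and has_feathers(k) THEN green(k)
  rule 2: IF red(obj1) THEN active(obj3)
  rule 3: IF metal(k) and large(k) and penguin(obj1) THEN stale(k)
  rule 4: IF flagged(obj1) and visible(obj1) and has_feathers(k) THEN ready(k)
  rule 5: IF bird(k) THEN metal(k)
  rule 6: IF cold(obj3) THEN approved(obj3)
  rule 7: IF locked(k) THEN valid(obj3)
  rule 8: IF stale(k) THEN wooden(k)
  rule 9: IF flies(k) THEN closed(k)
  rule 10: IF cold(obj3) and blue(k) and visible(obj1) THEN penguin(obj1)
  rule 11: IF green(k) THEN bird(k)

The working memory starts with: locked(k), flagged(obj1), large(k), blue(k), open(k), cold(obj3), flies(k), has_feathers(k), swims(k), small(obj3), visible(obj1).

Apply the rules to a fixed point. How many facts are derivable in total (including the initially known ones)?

Round 1 fires rule 4, rule 6, rule 7, rule 9, rule 10, giving ready(k), approved(obj3), valid(obj3), closed(k), penguin(obj1).
Round 2 fires rule 1, giving green(k).
Round 3 fires rule 11, giving bird(k).
Round 4 fires rule 5, giving metal(k).
Round 5 fires rule 3, giving stale(k).
Round 6 fires rule 8, giving wooden(k).
Closure: {approved(obj3), bird(k), blue(k), closed(k), cold(obj3), flagged(obj1), flies(k), green(k), has_feathers(k), large(k), locked(k), metal(k), open(k), penguin(obj1), ready(k), small(obj3), stale(k), swims(k), valid(obj3), visible(obj1), wooden(k)} — 21 facts.

21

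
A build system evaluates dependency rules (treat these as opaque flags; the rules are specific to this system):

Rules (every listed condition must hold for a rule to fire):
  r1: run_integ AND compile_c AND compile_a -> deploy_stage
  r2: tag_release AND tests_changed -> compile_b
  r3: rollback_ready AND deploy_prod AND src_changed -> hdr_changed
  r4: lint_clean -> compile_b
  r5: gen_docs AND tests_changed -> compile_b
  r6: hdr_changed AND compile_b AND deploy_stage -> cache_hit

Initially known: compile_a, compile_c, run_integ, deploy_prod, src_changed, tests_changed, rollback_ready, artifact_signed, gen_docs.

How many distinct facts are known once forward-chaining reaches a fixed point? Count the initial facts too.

Round 1 fires r1, r3, r5, giving deploy_stage, hdr_changed, compile_b.
Round 2 fires r6, giving cache_hit.
Closure: {artifact_signed, cache_hit, compile_a, compile_b, compile_c, deploy_prod, deploy_stage, gen_docs, hdr_changed, rollback_ready, run_integ, src_changed, tests_changed} — 13 facts.

13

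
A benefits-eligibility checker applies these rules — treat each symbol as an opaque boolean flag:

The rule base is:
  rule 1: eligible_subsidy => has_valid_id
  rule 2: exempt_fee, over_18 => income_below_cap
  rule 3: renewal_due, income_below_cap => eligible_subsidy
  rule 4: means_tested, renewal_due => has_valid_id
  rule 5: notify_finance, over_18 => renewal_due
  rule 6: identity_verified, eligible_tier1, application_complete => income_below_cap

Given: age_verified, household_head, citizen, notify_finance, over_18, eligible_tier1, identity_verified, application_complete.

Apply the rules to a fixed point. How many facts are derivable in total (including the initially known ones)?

Round 1: rule 5 [notify_finance, over_18 => renewal_due]; rule 6 [identity_verified, eligible_tier1, application_complete => income_below_cap]. Adds renewal_due, income_below_cap.
Round 2: rule 3 [renewal_due, income_below_cap => eligible_subsidy]. Adds eligible_subsidy.
Round 3: rule 1 [eligible_subsidy => has_valid_id]. Adds has_valid_id.
Closure: {age_verified, application_complete, citizen, eligible_subsidy, eligible_tier1, has_valid_id, household_head, identity_verified, income_below_cap, notify_finance, over_18, renewal_due} — 12 facts.

12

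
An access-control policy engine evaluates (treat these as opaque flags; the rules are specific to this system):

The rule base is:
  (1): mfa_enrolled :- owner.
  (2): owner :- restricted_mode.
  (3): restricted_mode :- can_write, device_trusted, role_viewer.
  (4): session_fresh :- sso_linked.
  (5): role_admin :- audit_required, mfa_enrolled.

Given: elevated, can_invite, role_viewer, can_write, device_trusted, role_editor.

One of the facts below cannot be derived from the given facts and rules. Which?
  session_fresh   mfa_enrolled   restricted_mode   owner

session_fresh

Round 1: (3) [restricted_mode :- can_write, device_trusted, role_viewer.]. Adds restricted_mode.
Round 2: (2) [owner :- restricted_mode.]. Adds owner.
Round 3: (1) [mfa_enrolled :- owner.]. Adds mfa_enrolled.
Derived: restricted_mode (round 1), owner (round 2), mfa_enrolled (round 3). session_fresh never appears in any round.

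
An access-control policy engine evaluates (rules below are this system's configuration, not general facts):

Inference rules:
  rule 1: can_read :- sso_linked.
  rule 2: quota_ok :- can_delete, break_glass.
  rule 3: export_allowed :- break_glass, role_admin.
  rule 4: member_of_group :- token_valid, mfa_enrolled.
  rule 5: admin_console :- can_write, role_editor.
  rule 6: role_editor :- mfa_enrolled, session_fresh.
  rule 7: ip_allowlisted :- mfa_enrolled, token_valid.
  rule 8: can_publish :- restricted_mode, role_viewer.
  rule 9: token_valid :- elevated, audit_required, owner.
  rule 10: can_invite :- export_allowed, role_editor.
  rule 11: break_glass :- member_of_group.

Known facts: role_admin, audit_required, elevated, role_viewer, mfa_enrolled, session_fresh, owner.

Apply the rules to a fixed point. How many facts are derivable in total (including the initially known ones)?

14

Round 1 fires rule 6, rule 9, giving role_editor, token_valid.
Round 2 fires rule 4, rule 7, giving member_of_group, ip_allowlisted.
Round 3 fires rule 11, giving break_glass.
Round 4 fires rule 3, giving export_allowed.
Round 5 fires rule 10, giving can_invite.
Closure: {audit_required, break_glass, can_invite, elevated, export_allowed, ip_allowlisted, member_of_group, mfa_enrolled, owner, role_admin, role_editor, role_viewer, session_fresh, token_valid} — 14 facts.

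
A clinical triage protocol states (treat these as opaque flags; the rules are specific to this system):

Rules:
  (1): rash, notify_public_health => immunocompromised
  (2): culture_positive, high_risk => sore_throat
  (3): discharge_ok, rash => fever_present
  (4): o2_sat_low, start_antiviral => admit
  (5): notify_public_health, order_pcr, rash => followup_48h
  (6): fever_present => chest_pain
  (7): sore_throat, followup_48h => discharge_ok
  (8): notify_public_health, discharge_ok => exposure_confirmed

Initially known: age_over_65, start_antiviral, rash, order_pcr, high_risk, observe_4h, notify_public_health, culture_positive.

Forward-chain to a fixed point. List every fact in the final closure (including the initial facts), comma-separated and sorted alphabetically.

age_over_65, chest_pain, culture_positive, discharge_ok, exposure_confirmed, fever_present, followup_48h, high_risk, immunocompromised, notify_public_health, observe_4h, order_pcr, rash, sore_throat, start_antiviral

[1] (1) [rash, notify_public_health => immunocompromised]; (2) [culture_positive, high_risk => sore_throat]; (5) [notify_public_health, order_pcr, rash => followup_48h]. ⇒ new: immunocompromised, sore_throat, followup_48h.
[2] (7) [sore_throat, followup_48h => discharge_ok]. ⇒ new: discharge_ok.
[3] (3) [discharge_ok, rash => fever_present]; (8) [notify_public_health, discharge_ok => exposure_confirmed]. ⇒ new: fever_present, exposure_confirmed.
[4] (6) [fever_present => chest_pain]. ⇒ new: chest_pain.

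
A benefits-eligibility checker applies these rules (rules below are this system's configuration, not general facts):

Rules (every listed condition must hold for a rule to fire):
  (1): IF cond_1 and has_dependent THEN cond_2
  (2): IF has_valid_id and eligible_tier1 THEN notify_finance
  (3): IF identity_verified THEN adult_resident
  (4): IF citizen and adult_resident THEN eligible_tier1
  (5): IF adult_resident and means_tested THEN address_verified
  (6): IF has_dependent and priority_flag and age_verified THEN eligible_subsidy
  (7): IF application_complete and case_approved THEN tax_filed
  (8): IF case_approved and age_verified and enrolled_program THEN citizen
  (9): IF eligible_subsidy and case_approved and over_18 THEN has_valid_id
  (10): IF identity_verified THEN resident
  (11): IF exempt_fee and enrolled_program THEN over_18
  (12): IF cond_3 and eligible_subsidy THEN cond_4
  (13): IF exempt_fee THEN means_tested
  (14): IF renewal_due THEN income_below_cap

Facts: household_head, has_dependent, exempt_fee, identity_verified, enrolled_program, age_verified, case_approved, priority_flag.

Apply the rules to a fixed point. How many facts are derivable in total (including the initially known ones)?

18

Round 1 — (3), (6), (8), (10), (11), (13), derive adult_resident, eligible_subsidy, citizen, resident, over_18, means_tested.
Round 2 — (4), (5), (9), derive eligible_tier1, address_verified, has_valid_id.
Round 3 — (2), derive notify_finance.
Closure: {address_verified, adult_resident, age_verified, case_approved, citizen, eligible_subsidy, eligible_tier1, enrolled_program, exempt_fee, has_dependent, has_valid_id, household_head, identity_verified, means_tested, notify_finance, over_18, priority_flag, resident} — 18 facts.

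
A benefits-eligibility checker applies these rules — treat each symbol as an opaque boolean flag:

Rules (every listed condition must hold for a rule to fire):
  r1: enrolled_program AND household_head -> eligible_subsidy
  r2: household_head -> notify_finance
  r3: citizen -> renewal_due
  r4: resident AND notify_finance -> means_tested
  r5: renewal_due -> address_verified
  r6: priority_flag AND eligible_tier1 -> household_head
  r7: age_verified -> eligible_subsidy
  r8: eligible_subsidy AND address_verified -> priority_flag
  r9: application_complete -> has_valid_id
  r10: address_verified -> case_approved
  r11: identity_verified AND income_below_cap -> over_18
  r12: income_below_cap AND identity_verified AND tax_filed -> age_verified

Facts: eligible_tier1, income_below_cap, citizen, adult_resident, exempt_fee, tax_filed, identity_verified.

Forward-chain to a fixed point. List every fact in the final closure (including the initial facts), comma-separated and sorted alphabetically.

address_verified, adult_resident, age_verified, case_approved, citizen, eligible_subsidy, eligible_tier1, exempt_fee, household_head, identity_verified, income_below_cap, notify_finance, over_18, priority_flag, renewal_due, tax_filed

Round 1 fires r3, r11, r12, giving renewal_due, over_18, age_verified.
Round 2 fires r5, r7, giving address_verified, eligible_subsidy.
Round 3 fires r8, r10, giving priority_flag, case_approved.
Round 4 fires r6, giving household_head.
Round 5 fires r2, giving notify_finance.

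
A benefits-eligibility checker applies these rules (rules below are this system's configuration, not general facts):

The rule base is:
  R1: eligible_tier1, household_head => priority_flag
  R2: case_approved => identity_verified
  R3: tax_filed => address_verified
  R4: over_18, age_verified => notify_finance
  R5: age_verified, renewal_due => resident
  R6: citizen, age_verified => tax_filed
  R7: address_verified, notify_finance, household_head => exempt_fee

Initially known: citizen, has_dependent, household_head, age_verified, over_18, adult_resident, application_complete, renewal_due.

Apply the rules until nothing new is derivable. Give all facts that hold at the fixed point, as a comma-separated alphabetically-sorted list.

Round 1 — R4, R5, R6, derive notify_finance, resident, tax_filed.
Round 2 — R3, derive address_verified.
Round 3 — R7, derive exempt_fee.

address_verified, adult_resident, age_verified, application_complete, citizen, exempt_fee, has_dependent, household_head, notify_finance, over_18, renewal_due, resident, tax_filed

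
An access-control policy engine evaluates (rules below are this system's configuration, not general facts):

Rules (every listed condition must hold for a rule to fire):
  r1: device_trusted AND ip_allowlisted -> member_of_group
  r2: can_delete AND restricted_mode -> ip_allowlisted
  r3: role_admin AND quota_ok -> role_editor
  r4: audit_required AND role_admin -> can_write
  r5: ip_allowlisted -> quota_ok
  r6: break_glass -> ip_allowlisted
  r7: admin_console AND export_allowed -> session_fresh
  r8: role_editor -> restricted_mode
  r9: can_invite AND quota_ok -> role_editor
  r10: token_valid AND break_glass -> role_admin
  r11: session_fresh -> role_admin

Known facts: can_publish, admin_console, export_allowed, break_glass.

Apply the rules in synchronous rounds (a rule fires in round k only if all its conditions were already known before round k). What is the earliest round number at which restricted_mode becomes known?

Round 1 — r6, r7, derive ip_allowlisted, session_fresh.
Round 2 — r5, r11, derive quota_ok, role_admin.
Round 3 — r3, derive role_editor.
Round 4 — r8, derive restricted_mode.
restricted_mode first appears in round 4.

4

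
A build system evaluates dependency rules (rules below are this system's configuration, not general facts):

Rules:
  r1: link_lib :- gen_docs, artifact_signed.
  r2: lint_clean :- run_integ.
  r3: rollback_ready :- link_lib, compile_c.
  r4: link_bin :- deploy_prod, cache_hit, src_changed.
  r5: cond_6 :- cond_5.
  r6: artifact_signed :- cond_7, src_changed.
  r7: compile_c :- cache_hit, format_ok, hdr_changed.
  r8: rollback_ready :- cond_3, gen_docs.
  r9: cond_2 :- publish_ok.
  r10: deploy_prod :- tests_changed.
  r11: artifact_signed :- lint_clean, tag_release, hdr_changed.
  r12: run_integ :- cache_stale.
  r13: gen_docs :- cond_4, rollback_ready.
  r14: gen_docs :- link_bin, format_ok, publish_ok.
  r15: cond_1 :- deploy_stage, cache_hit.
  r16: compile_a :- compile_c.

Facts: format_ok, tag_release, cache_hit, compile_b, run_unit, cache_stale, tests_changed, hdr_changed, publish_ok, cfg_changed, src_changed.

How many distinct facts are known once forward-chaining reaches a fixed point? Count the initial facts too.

22

Round 1: r7 [compile_c :- cache_hit, format_ok, hdr_changed.]; r9 [cond_2 :- publish_ok.]; r10 [deploy_prod :- tests_changed.]; r12 [run_integ :- cache_stale.]. New: compile_c, cond_2, deploy_prod, run_integ.
Round 2: r2 [lint_clean :- run_integ.]; r4 [link_bin :- deploy_prod, cache_hit, src_changed.]; r16 [compile_a :- compile_c.]. New: lint_clean, link_bin, compile_a.
Round 3: r11 [artifact_signed :- lint_clean, tag_release, hdr_changed.]; r14 [gen_docs :- link_bin, format_ok, publish_ok.]. New: artifact_signed, gen_docs.
Round 4: r1 [link_lib :- gen_docs, artifact_signed.]. New: link_lib.
Round 5: r3 [rollback_ready :- link_lib, compile_c.]. New: rollback_ready.
Closure: {artifact_signed, cache_hit, cache_stale, cfg_changed, compile_a, compile_b, compile_c, cond_2, deploy_prod, format_ok, gen_docs, hdr_changed, link_bin, link_lib, lint_clean, publish_ok, rollback_ready, run_integ, run_unit, src_changed, tag_release, tests_changed} — 22 facts.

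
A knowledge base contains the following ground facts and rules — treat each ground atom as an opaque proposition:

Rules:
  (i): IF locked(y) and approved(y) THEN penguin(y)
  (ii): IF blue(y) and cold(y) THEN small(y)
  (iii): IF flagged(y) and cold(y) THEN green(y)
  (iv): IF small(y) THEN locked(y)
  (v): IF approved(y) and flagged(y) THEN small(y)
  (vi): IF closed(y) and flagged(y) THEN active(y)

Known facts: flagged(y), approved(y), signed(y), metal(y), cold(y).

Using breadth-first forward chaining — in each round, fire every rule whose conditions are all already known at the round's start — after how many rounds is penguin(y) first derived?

Round 1 fires (iii), (v), giving green(y), small(y).
Round 2 fires (iv), giving locked(y).
Round 3 fires (i), giving penguin(y).
penguin(y) first appears in round 3.

3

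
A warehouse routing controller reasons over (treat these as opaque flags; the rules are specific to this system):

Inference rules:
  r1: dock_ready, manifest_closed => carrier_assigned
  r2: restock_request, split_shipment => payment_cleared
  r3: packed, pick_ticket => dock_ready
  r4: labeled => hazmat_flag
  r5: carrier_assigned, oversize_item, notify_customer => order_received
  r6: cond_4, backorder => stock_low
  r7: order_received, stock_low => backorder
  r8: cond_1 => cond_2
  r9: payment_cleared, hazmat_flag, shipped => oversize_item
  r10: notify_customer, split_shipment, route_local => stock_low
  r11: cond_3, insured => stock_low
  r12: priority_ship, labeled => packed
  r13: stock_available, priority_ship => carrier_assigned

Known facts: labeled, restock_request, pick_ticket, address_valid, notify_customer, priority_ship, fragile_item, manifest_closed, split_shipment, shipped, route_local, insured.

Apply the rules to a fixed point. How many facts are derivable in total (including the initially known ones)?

Round 1 fires r2, r4, r10, r12, giving payment_cleared, hazmat_flag, stock_low, packed.
Round 2 fires r3, r9, giving dock_ready, oversize_item.
Round 3 fires r1, giving carrier_assigned.
Round 4 fires r5, giving order_received.
Round 5 fires r7, giving backorder.
Closure: {address_valid, backorder, carrier_assigned, dock_ready, fragile_item, hazmat_flag, insured, labeled, manifest_closed, notify_customer, order_received, oversize_item, packed, payment_cleared, pick_ticket, priority_ship, restock_request, route_local, shipped, split_shipment, stock_low} — 21 facts.

21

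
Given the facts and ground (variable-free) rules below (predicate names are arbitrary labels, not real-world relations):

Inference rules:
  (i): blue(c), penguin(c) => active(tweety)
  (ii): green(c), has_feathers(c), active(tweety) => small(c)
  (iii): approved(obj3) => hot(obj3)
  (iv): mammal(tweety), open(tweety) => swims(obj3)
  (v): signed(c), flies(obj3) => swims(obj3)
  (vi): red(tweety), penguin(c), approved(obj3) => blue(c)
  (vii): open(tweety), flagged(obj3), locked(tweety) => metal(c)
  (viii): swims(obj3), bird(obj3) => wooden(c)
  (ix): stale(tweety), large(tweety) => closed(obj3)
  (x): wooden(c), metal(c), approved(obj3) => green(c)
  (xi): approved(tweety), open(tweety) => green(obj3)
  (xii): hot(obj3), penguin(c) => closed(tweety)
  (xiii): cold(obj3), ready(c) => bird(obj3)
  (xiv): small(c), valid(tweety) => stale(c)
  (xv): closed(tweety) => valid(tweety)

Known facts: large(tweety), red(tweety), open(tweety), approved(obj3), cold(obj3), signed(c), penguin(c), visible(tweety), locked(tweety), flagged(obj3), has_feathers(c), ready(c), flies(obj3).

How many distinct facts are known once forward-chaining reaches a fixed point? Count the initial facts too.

Round 1 fires (iii), (v), (vi), (vii), (xiii), giving hot(obj3), swims(obj3), blue(c), metal(c), bird(obj3).
Round 2 fires (i), (viii), (xii), giving active(tweety), wooden(c), closed(tweety).
Round 3 fires (x), (xv), giving green(c), valid(tweety).
Round 4 fires (ii), giving small(c).
Round 5 fires (xiv), giving stale(c).
Closure: {active(tweety), approved(obj3), bird(obj3), blue(c), closed(tweety), cold(obj3), flagged(obj3), flies(obj3), green(c), has_feathers(c), hot(obj3), large(tweety), locked(tweety), metal(c), open(tweety), penguin(c), ready(c), red(tweety), signed(c), small(c), stale(c), swims(obj3), valid(tweety), visible(tweety), wooden(c)} — 25 facts.

25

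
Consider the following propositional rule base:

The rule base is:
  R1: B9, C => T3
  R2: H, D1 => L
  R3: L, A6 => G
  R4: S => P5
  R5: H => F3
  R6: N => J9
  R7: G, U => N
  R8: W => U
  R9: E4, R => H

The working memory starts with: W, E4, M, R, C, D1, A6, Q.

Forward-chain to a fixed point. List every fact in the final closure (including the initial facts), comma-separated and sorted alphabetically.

Round 1 — R8, R9, derive U, H.
Round 2 — R2, R5, derive L, F3.
Round 3 — R3, derive G.
Round 4 — R7, derive N.
Round 5 — R6, derive J9.

A6, C, D1, E4, F3, G, H, J9, L, M, N, Q, R, U, W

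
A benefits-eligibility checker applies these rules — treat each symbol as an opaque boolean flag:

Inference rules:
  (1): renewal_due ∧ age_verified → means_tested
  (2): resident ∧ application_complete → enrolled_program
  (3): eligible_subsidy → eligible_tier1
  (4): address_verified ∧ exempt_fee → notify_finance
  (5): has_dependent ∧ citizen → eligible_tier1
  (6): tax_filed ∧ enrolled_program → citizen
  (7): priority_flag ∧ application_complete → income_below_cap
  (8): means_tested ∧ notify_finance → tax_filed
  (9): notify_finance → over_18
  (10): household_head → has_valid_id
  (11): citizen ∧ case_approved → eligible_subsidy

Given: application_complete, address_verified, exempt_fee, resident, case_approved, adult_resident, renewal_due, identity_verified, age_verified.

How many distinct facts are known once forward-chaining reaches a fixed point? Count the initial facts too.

17

Round 1 — (1), (2), (4), derive means_tested, enrolled_program, notify_finance.
Round 2 — (8), (9), derive tax_filed, over_18.
Round 3 — (6), derive citizen.
Round 4 — (11), derive eligible_subsidy.
Round 5 — (3), derive eligible_tier1.
Closure: {address_verified, adult_resident, age_verified, application_complete, case_approved, citizen, eligible_subsidy, eligible_tier1, enrolled_program, exempt_fee, identity_verified, means_tested, notify_finance, over_18, renewal_due, resident, tax_filed} — 17 facts.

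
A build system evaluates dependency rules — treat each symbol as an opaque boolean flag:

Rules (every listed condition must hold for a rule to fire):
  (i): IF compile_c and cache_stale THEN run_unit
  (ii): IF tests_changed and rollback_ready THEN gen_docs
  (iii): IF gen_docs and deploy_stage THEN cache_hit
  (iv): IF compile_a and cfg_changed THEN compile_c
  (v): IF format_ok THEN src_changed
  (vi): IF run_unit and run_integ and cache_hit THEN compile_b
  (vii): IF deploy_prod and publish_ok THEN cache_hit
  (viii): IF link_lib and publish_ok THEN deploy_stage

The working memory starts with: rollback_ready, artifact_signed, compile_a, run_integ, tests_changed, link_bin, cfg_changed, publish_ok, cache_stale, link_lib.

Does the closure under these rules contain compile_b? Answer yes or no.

yes

Round 1: (ii) [IF tests_changed and rollback_ready THEN gen_docs]; (iv) [IF compile_a and cfg_changed THEN compile_c]; (viii) [IF link_lib and publish_ok THEN deploy_stage]. Adds gen_docs, compile_c, deploy_stage.
Round 2: (i) [IF compile_c and cache_stale THEN run_unit]; (iii) [IF gen_docs and deploy_stage THEN cache_hit]. Adds run_unit, cache_hit.
Round 3: (vi) [IF run_unit and run_integ and cache_hit THEN compile_b]. Adds compile_b.
compile_b appears in round 3, so it is derivable.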